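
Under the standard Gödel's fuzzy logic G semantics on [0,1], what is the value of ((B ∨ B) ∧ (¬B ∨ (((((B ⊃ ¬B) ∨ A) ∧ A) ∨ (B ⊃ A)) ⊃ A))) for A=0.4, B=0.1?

0.10

(B ∨ B) = max(0.1, 0.1) = 0.1
¬B: Gödel ¬ of 0.1 = 0 (operand ≠ 0)
¬B: Gödel ¬ of 0.1 = 0 (operand ≠ 0)
(B ⊃ ¬B): 0.1 > 0, so result = 0
((B ⊃ ¬B) ∨ A) = max(0, 0.4) = 0.4
(((B ⊃ ¬B) ∨ A) ∧ A) = min(0.4, 0.4) = 0.4
(B ⊃ A): 0.1 ≤ 0.4, so result = 1
((((B ⊃ ¬B) ∨ A) ∧ A) ∨ (B ⊃ A)) = max(0.4, 1) = 1
(((((B ⊃ ¬B) ∨ A) ∧ A) ∨ (B ⊃ A)) ⊃ A): 1 > 0.4, so result = 0.4
(¬B ∨ (((((B ⊃ ¬B) ∨ A) ∧ A) ∨ (B ⊃ A)) ⊃ A)) = max(0, 0.4) = 0.4
((B ∨ B) ∧ (¬B ∨ (((((B ⊃ ¬B) ∨ A) ∧ A) ∨ (B ⊃ A)) ⊃ A))) = min(0.1, 0.4) = 0.1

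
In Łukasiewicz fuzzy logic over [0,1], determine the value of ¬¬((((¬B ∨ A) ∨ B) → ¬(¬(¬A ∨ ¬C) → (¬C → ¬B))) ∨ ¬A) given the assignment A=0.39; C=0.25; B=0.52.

0.61

¬B: Łukasiewicz ¬ gives 1 − 0.52 = 0.48
(¬B ∨ A) = max(0.48, 0.39) = 0.48
((¬B ∨ A) ∨ B) = max(0.48, 0.52) = 0.52
¬A: Łukasiewicz ¬ gives 1 − 0.39 = 0.61
¬C: Łukasiewicz ¬ gives 1 − 0.25 = 0.75
(¬A ∨ ¬C) = max(0.61, 0.75) = 0.75
¬(¬A ∨ ¬C): Łukasiewicz ¬ gives 1 − 0.75 = 0.25
¬C: Łukasiewicz ¬ gives 1 − 0.25 = 0.75
¬B: Łukasiewicz ¬ gives 1 − 0.52 = 0.48
(¬C → ¬B): min(1, 1 − 0.75 + 0.48) = 0.73
(¬(¬A ∨ ¬C) → (¬C → ¬B)): min(1, 1 − 0.25 + 0.73) = 1
¬(¬(¬A ∨ ¬C) → (¬C → ¬B)): Łukasiewicz ¬ gives 1 − 1 = 0
(((¬B ∨ A) ∨ B) → ¬(¬(¬A ∨ ¬C) → (¬C → ¬B))): min(1, 1 − 0.52 + 0) = 0.48
¬A: Łukasiewicz ¬ gives 1 − 0.39 = 0.61
((((¬B ∨ A) ∨ B) → ¬(¬(¬A ∨ ¬C) → (¬C → ¬B))) ∨ ¬A) = max(0.48, 0.61) = 0.61
¬((((¬B ∨ A) ∨ B) → ¬(¬(¬A ∨ ¬C) → (¬C → ¬B))) ∨ ¬A): Łukasiewicz ¬ gives 1 − 0.61 = 0.39
¬¬((((¬B ∨ A) ∨ B) → ¬(¬(¬A ∨ ¬C) → (¬C → ¬B))) ∨ ¬A): Łukasiewicz ¬ gives 1 − 0.39 = 0.61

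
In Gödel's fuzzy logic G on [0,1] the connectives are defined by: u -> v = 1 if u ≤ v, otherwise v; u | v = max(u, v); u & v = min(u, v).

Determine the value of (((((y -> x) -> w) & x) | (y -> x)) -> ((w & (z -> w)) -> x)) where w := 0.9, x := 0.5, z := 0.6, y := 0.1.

0.50

(y -> x): 0.1 ≤ 0.5, so result = 1
((y -> x) -> w): 1 > 0.9, so result = 0.9
(((y -> x) -> w) & x) = min(0.9, 0.5) = 0.5
(y -> x): 0.1 ≤ 0.5, so result = 1
((((y -> x) -> w) & x) | (y -> x)) = max(0.5, 1) = 1
(z -> w): 0.6 ≤ 0.9, so result = 1
(w & (z -> w)) = min(0.9, 1) = 0.9
((w & (z -> w)) -> x): 0.9 > 0.5, so result = 0.5
(((((y -> x) -> w) & x) | (y -> x)) -> ((w & (z -> w)) -> x)): 1 > 0.5, so result = 0.5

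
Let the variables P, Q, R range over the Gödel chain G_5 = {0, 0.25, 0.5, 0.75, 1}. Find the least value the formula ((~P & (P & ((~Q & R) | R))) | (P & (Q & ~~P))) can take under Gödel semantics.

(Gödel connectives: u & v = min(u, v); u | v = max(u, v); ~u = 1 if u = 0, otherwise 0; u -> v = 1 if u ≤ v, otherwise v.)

0.00

The minimum is attained at P = 0, Q = 0, R = 0:
  ~P: Gödel ¬ of 0 = 1 (operand is 0)
  ~Q: Gödel ¬ of 0 = 1 (operand is 0)
  (~Q & R) = min(1, 0) = 0
  ((~Q & R) | R) = max(0, 0) = 0
  (P & ((~Q & R) | R)) = min(0, 0) = 0
  (~P & (P & ((~Q & R) | R))) = min(1, 0) = 0
  ~P: Gödel ¬ of 0 = 1 (operand is 0)
  ~~P: Gödel ¬ of 1 = 0 (operand ≠ 0)
  (Q & ~~P) = min(0, 0) = 0
  (P & (Q & ~~P)) = min(0, 0) = 0
  ((~P & (P & ((~Q & R) | R))) | (P & (Q & ~~P))) = max(0, 0) = 0
Checking all 125 assignments confirms none give a value below 0.00.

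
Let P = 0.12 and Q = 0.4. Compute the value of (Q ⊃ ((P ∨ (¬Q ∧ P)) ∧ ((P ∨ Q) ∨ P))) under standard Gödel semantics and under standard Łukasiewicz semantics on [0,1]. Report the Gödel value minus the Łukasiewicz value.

-0.60

Gödel evaluation:
  ¬Q: Gödel ¬ of 0.4 = 0 (operand ≠ 0)
  (¬Q ∧ P) = min(0, 0.12) = 0
  (P ∨ (¬Q ∧ P)) = max(0.12, 0) = 0.12
  (P ∨ Q) = max(0.12, 0.4) = 0.4
  ((P ∨ Q) ∨ P) = max(0.4, 0.12) = 0.4
  ((P ∨ (¬Q ∧ P)) ∧ ((P ∨ Q) ∨ P)) = min(0.12, 0.4) = 0.12
  (Q ⊃ ((P ∨ (¬Q ∧ P)) ∧ ((P ∨ Q) ∨ P))): 0.4 > 0.12, so result = 0.12
  Gödel value = 0.12
Łukasiewicz evaluation:
  ¬Q: Łukasiewicz ¬ gives 1 − 0.4 = 0.6
  (¬Q ∧ P) = min(0.6, 0.12) = 0.12
  (P ∨ (¬Q ∧ P)) = max(0.12, 0.12) = 0.12
  (P ∨ Q) = max(0.12, 0.4) = 0.4
  ((P ∨ Q) ∨ P) = max(0.4, 0.12) = 0.4
  ((P ∨ (¬Q ∧ P)) ∧ ((P ∨ Q) ∨ P)) = min(0.12, 0.4) = 0.12
  (Q ⊃ ((P ∨ (¬Q ∧ P)) ∧ ((P ∨ Q) ∨ P))): min(1, 1 − 0.4 + 0.12) = 0.72
  Łukasiewicz value = 0.72
Difference: 0.12 − 0.72 = -0.60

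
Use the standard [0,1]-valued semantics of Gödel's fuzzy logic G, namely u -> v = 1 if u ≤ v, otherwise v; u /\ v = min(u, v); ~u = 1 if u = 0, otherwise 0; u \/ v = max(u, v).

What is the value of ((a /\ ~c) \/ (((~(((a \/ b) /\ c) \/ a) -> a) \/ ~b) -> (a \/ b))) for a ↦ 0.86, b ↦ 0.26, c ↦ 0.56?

~c: Gödel ¬ of 0.56 = 0 (operand ≠ 0)
(a /\ ~c) = min(0.86, 0) = 0
(a \/ b) = max(0.86, 0.26) = 0.86
((a \/ b) /\ c) = min(0.86, 0.56) = 0.56
(((a \/ b) /\ c) \/ a) = max(0.56, 0.86) = 0.86
~(((a \/ b) /\ c) \/ a): Gödel ¬ of 0.86 = 0 (operand ≠ 0)
(~(((a \/ b) /\ c) \/ a) -> a): 0 ≤ 0.86, so result = 1
~b: Gödel ¬ of 0.26 = 0 (operand ≠ 0)
((~(((a \/ b) /\ c) \/ a) -> a) \/ ~b) = max(1, 0) = 1
(a \/ b) = max(0.86, 0.26) = 0.86
(((~(((a \/ b) /\ c) \/ a) -> a) \/ ~b) -> (a \/ b)): 1 > 0.86, so result = 0.86
((a /\ ~c) \/ (((~(((a \/ b) /\ c) \/ a) -> a) \/ ~b) -> (a \/ b))) = max(0, 0.86) = 0.86

0.86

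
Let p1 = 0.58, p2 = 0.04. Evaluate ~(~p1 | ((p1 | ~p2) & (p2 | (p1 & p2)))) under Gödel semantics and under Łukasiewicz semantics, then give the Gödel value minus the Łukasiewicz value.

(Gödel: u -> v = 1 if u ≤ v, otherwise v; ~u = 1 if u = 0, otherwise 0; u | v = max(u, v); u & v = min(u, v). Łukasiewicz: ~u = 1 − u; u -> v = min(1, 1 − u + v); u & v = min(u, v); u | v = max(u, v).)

-0.58

Gödel evaluation:
  ~p1: Gödel ¬ of 0.58 = 0 (operand ≠ 0)
  ~p2: Gödel ¬ of 0.04 = 0 (operand ≠ 0)
  (p1 | ~p2) = max(0.58, 0) = 0.58
  (p1 & p2) = min(0.58, 0.04) = 0.04
  (p2 | (p1 & p2)) = max(0.04, 0.04) = 0.04
  ((p1 | ~p2) & (p2 | (p1 & p2))) = min(0.58, 0.04) = 0.04
  (~p1 | ((p1 | ~p2) & (p2 | (p1 & p2)))) = max(0, 0.04) = 0.04
  ~(~p1 | ((p1 | ~p2) & (p2 | (p1 & p2)))): Gödel ¬ of 0.04 = 0 (operand ≠ 0)
  Gödel value = 0
Łukasiewicz evaluation:
  ~p1: Łukasiewicz ¬ gives 1 − 0.58 = 0.42
  ~p2: Łukasiewicz ¬ gives 1 − 0.04 = 0.96
  (p1 | ~p2) = max(0.58, 0.96) = 0.96
  (p1 & p2) = min(0.58, 0.04) = 0.04
  (p2 | (p1 & p2)) = max(0.04, 0.04) = 0.04
  ((p1 | ~p2) & (p2 | (p1 & p2))) = min(0.96, 0.04) = 0.04
  (~p1 | ((p1 | ~p2) & (p2 | (p1 & p2)))) = max(0.42, 0.04) = 0.42
  ~(~p1 | ((p1 | ~p2) & (p2 | (p1 & p2)))): Łukasiewicz ¬ gives 1 − 0.42 = 0.58
  Łukasiewicz value = 0.58
Difference: 0 − 0.58 = -0.58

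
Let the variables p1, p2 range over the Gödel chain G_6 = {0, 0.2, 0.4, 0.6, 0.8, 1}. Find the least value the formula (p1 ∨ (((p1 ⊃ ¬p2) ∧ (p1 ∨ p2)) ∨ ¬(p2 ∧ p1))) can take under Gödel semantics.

The minimum is attained at p1 = 0.2, p2 = 0.2:
  ¬p2: Gödel ¬ of 0.2 = 0 (operand ≠ 0)
  (p1 ⊃ ¬p2): 0.2 > 0, so result = 0
  (p1 ∨ p2) = max(0.2, 0.2) = 0.2
  ((p1 ⊃ ¬p2) ∧ (p1 ∨ p2)) = min(0, 0.2) = 0
  (p2 ∧ p1) = min(0.2, 0.2) = 0.2
  ¬(p2 ∧ p1): Gödel ¬ of 0.2 = 0 (operand ≠ 0)
  (((p1 ⊃ ¬p2) ∧ (p1 ∨ p2)) ∨ ¬(p2 ∧ p1)) = max(0, 0) = 0
  (p1 ∨ (((p1 ⊃ ¬p2) ∧ (p1 ∨ p2)) ∨ ¬(p2 ∧ p1))) = max(0.2, 0) = 0.2
Checking all 36 assignments confirms none give a value below 0.20.

0.20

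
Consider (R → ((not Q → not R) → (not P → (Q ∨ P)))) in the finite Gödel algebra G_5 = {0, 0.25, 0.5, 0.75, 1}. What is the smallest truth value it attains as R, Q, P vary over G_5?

The minimum is attained at R = 0.5, Q = 0.25, P = 0:
  not Q: Gödel ¬ of 0.25 = 0 (operand ≠ 0)
  not R: Gödel ¬ of 0.5 = 0 (operand ≠ 0)
  (not Q → not R): 0 ≤ 0, so result = 1
  not P: Gödel ¬ of 0 = 1 (operand is 0)
  (Q ∨ P) = max(0.25, 0) = 0.25
  (not P → (Q ∨ P)): 1 > 0.25, so result = 0.25
  ((not Q → not R) → (not P → (Q ∨ P))): 1 > 0.25, so result = 0.25
  (R → ((not Q → not R) → (not P → (Q ∨ P)))): 0.5 > 0.25, so result = 0.25
Checking all 125 assignments confirms none give a value below 0.25.

0.25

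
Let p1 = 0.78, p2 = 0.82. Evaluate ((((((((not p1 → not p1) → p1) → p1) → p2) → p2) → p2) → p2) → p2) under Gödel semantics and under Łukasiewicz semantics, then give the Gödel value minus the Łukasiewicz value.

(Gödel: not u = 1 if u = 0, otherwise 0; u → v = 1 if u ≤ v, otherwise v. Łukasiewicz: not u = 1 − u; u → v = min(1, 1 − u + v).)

Gödel evaluation:
  not p1: Gödel ¬ of 0.78 = 0 (operand ≠ 0)
  not p1: Gödel ¬ of 0.78 = 0 (operand ≠ 0)
  (not p1 → not p1): 0 ≤ 0, so result = 1
  ((not p1 → not p1) → p1): 1 > 0.78, so result = 0.78
  (((not p1 → not p1) → p1) → p1): 0.78 ≤ 0.78, so result = 1
  ((((not p1 → not p1) → p1) → p1) → p2): 1 > 0.82, so result = 0.82
  (((((not p1 → not p1) → p1) → p1) → p2) → p2): 0.82 ≤ 0.82, so result = 1
  ((((((not p1 → not p1) → p1) → p1) → p2) → p2) → p2): 1 > 0.82, so result = 0.82
  (((((((not p1 → not p1) → p1) → p1) → p2) → p2) → p2) → p2): 0.82 ≤ 0.82, so result = 1
  ((((((((not p1 → not p1) → p1) → p1) → p2) → p2) → p2) → p2) → p2): 1 > 0.82, so result = 0.82
  Gödel value = 0.82
Łukasiewicz evaluation:
  not p1: Łukasiewicz ¬ gives 1 − 0.78 = 0.22
  not p1: Łukasiewicz ¬ gives 1 − 0.78 = 0.22
  (not p1 → not p1): min(1, 1 − 0.22 + 0.22) = 1
  ((not p1 → not p1) → p1): min(1, 1 − 1 + 0.78) = 0.78
  (((not p1 → not p1) → p1) → p1): min(1, 1 − 0.78 + 0.78) = 1
  ((((not p1 → not p1) → p1) → p1) → p2): min(1, 1 − 1 + 0.82) = 0.82
  (((((not p1 → not p1) → p1) → p1) → p2) → p2): min(1, 1 − 0.82 + 0.82) = 1
  ((((((not p1 → not p1) → p1) → p1) → p2) → p2) → p2): min(1, 1 − 1 + 0.82) = 0.82
  (((((((not p1 → not p1) → p1) → p1) → p2) → p2) → p2) → p2): min(1, 1 − 0.82 + 0.82) = 1
  ((((((((not p1 → not p1) → p1) → p1) → p2) → p2) → p2) → p2) → p2): min(1, 1 − 1 + 0.82) = 0.82
  Łukasiewicz value = 0.82
Difference: 0.82 − 0.82 = 0.00

0.00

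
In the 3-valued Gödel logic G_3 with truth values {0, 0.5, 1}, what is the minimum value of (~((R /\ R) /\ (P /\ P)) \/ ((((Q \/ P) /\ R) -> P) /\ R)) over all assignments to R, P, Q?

0.50

The minimum is attained at R = 0.5, P = 0.5, Q = 0:
  (R /\ R) = min(0.5, 0.5) = 0.5
  (P /\ P) = min(0.5, 0.5) = 0.5
  ((R /\ R) /\ (P /\ P)) = min(0.5, 0.5) = 0.5
  ~((R /\ R) /\ (P /\ P)): Gödel ¬ of 0.5 = 0 (operand ≠ 0)
  (Q \/ P) = max(0, 0.5) = 0.5
  ((Q \/ P) /\ R) = min(0.5, 0.5) = 0.5
  (((Q \/ P) /\ R) -> P): 0.5 ≤ 0.5, so result = 1
  ((((Q \/ P) /\ R) -> P) /\ R) = min(1, 0.5) = 0.5
  (~((R /\ R) /\ (P /\ P)) \/ ((((Q \/ P) /\ R) -> P) /\ R)) = max(0, 0.5) = 0.5
Checking all 27 assignments confirms none give a value below 0.50.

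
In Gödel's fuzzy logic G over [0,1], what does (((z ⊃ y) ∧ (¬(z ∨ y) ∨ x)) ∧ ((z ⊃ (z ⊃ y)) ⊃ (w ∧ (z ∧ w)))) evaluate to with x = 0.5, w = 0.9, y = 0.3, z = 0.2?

(z ⊃ y): 0.2 ≤ 0.3, so result = 1
(z ∨ y) = max(0.2, 0.3) = 0.3
¬(z ∨ y): Gödel ¬ of 0.3 = 0 (operand ≠ 0)
(¬(z ∨ y) ∨ x) = max(0, 0.5) = 0.5
((z ⊃ y) ∧ (¬(z ∨ y) ∨ x)) = min(1, 0.5) = 0.5
(z ⊃ y): 0.2 ≤ 0.3, so result = 1
(z ⊃ (z ⊃ y)): 0.2 ≤ 1, so result = 1
(z ∧ w) = min(0.2, 0.9) = 0.2
(w ∧ (z ∧ w)) = min(0.9, 0.2) = 0.2
((z ⊃ (z ⊃ y)) ⊃ (w ∧ (z ∧ w))): 1 > 0.2, so result = 0.2
(((z ⊃ y) ∧ (¬(z ∨ y) ∨ x)) ∧ ((z ⊃ (z ⊃ y)) ⊃ (w ∧ (z ∧ w)))) = min(0.5, 0.2) = 0.2

0.20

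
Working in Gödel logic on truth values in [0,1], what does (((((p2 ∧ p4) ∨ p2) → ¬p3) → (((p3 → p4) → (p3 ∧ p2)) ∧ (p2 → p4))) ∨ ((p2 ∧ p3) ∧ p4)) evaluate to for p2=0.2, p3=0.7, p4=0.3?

(p2 ∧ p4) = min(0.2, 0.3) = 0.2
((p2 ∧ p4) ∨ p2) = max(0.2, 0.2) = 0.2
¬p3: Gödel ¬ of 0.7 = 0 (operand ≠ 0)
(((p2 ∧ p4) ∨ p2) → ¬p3): 0.2 > 0, so result = 0
(p3 → p4): 0.7 > 0.3, so result = 0.3
(p3 ∧ p2) = min(0.7, 0.2) = 0.2
((p3 → p4) → (p3 ∧ p2)): 0.3 > 0.2, so result = 0.2
(p2 → p4): 0.2 ≤ 0.3, so result = 1
(((p3 → p4) → (p3 ∧ p2)) ∧ (p2 → p4)) = min(0.2, 1) = 0.2
((((p2 ∧ p4) ∨ p2) → ¬p3) → (((p3 → p4) → (p3 ∧ p2)) ∧ (p2 → p4))): 0 ≤ 0.2, so result = 1
(p2 ∧ p3) = min(0.2, 0.7) = 0.2
((p2 ∧ p3) ∧ p4) = min(0.2, 0.3) = 0.2
(((((p2 ∧ p4) ∨ p2) → ¬p3) → (((p3 → p4) → (p3 ∧ p2)) ∧ (p2 → p4))) ∨ ((p2 ∧ p3) ∧ p4)) = max(1, 0.2) = 1

1.00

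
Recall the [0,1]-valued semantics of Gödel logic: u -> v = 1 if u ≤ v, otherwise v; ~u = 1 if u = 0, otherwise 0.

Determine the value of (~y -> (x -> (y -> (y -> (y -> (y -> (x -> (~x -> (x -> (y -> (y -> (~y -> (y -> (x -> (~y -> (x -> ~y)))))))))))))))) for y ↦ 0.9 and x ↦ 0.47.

~y: Gödel ¬ of 0.9 = 0 (operand ≠ 0)
~x: Gödel ¬ of 0.47 = 0 (operand ≠ 0)
~y: Gödel ¬ of 0.9 = 0 (operand ≠ 0)
~y: Gödel ¬ of 0.9 = 0 (operand ≠ 0)
~y: Gödel ¬ of 0.9 = 0 (operand ≠ 0)
(x -> ~y): 0.47 > 0, so result = 0
(~y -> (x -> ~y)): 0 ≤ 0, so result = 1
(x -> (~y -> (x -> ~y))): 0.47 ≤ 1, so result = 1
(y -> (x -> (~y -> (x -> ~y)))): 0.9 ≤ 1, so result = 1
(~y -> (y -> (x -> (~y -> (x -> ~y))))): 0 ≤ 1, so result = 1
(y -> (~y -> (y -> (x -> (~y -> (x -> ~y)))))): 0.9 ≤ 1, so result = 1
(y -> (y -> (~y -> (y -> (x -> (~y -> (x -> ~y))))))): 0.9 ≤ 1, so result = 1
(x -> (y -> (y -> (~y -> (y -> (x -> (~y -> (x -> ~y)))))))): 0.47 ≤ 1, so result = 1
(~x -> (x -> (y -> (y -> (~y -> (y -> (x -> (~y -> (x -> ~y))))))))): 0 ≤ 1, so result = 1
(x -> (~x -> (x -> (y -> (y -> (~y -> (y -> (x -> (~y -> (x -> ~y)))))))))): 0.47 ≤ 1, so result = 1
(y -> (x -> (~x -> (x -> (y -> (y -> (~y -> (y -> (x -> (~y -> (x -> ~y))))))))))): 0.9 ≤ 1, so result = 1
(y -> (y -> (x -> (~x -> (x -> (y -> (y -> (~y -> (y -> (x -> (~y -> (x -> ~y)))))))))))): 0.9 ≤ 1, so result = 1
(y -> (y -> (y -> (x -> (~x -> (x -> (y -> (y -> (~y -> (y -> (x -> (~y -> (x -> ~y))))))))))))): 0.9 ≤ 1, so result = 1
(y -> (y -> (y -> (y -> (x -> (~x -> (x -> (y -> (y -> (~y -> (y -> (x -> (~y -> (x -> ~y)))))))))))))): 0.9 ≤ 1, so result = 1
(x -> (y -> (y -> (y -> (y -> (x -> (~x -> (x -> (y -> (y -> (~y -> (y -> (x -> (~y -> (x -> ~y))))))))))))))): 0.47 ≤ 1, so result = 1
(~y -> (x -> (y -> (y -> (y -> (y -> (x -> (~x -> (x -> (y -> (y -> (~y -> (y -> (x -> (~y -> (x -> ~y)))))))))))))))): 0 ≤ 1, so result = 1

1.00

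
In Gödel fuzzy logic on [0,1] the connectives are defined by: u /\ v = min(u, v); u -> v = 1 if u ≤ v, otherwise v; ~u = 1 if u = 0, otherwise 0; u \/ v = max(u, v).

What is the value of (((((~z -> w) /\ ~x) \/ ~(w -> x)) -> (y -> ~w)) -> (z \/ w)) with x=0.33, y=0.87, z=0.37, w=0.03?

~z: Gödel ¬ of 0.37 = 0 (operand ≠ 0)
(~z -> w): 0 ≤ 0.03, so result = 1
~x: Gödel ¬ of 0.33 = 0 (operand ≠ 0)
((~z -> w) /\ ~x) = min(1, 0) = 0
(w -> x): 0.03 ≤ 0.33, so result = 1
~(w -> x): Gödel ¬ of 1 = 0 (operand ≠ 0)
(((~z -> w) /\ ~x) \/ ~(w -> x)) = max(0, 0) = 0
~w: Gödel ¬ of 0.03 = 0 (operand ≠ 0)
(y -> ~w): 0.87 > 0, so result = 0
((((~z -> w) /\ ~x) \/ ~(w -> x)) -> (y -> ~w)): 0 ≤ 0, so result = 1
(z \/ w) = max(0.37, 0.03) = 0.37
(((((~z -> w) /\ ~x) \/ ~(w -> x)) -> (y -> ~w)) -> (z \/ w)): 1 > 0.37, so result = 0.37

0.37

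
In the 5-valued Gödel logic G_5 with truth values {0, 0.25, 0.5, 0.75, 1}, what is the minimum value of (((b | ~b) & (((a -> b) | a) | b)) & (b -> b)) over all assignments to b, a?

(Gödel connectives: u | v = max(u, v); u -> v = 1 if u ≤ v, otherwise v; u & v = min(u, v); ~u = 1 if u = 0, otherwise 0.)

The minimum is attained at b = 0, a = 0.25:
  ~b: Gödel ¬ of 0 = 1 (operand is 0)
  (b | ~b) = max(0, 1) = 1
  (a -> b): 0.25 > 0, so result = 0
  ((a -> b) | a) = max(0, 0.25) = 0.25
  (((a -> b) | a) | b) = max(0.25, 0) = 0.25
  ((b | ~b) & (((a -> b) | a) | b)) = min(1, 0.25) = 0.25
  (b -> b): 0 ≤ 0, so result = 1
  (((b | ~b) & (((a -> b) | a) | b)) & (b -> b)) = min(0.25, 1) = 0.25
Checking all 25 assignments confirms none give a value below 0.25.

0.25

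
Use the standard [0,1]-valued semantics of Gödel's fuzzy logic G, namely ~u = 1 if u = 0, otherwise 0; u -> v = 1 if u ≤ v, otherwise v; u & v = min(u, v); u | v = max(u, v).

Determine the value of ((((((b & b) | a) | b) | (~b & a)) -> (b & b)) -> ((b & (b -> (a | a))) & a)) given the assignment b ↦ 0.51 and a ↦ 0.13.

0.13

(b & b) = min(0.51, 0.51) = 0.51
((b & b) | a) = max(0.51, 0.13) = 0.51
(((b & b) | a) | b) = max(0.51, 0.51) = 0.51
~b: Gödel ¬ of 0.51 = 0 (operand ≠ 0)
(~b & a) = min(0, 0.13) = 0
((((b & b) | a) | b) | (~b & a)) = max(0.51, 0) = 0.51
(b & b) = min(0.51, 0.51) = 0.51
(((((b & b) | a) | b) | (~b & a)) -> (b & b)): 0.51 ≤ 0.51, so result = 1
(a | a) = max(0.13, 0.13) = 0.13
(b -> (a | a)): 0.51 > 0.13, so result = 0.13
(b & (b -> (a | a))) = min(0.51, 0.13) = 0.13
((b & (b -> (a | a))) & a) = min(0.13, 0.13) = 0.13
((((((b & b) | a) | b) | (~b & a)) -> (b & b)) -> ((b & (b -> (a | a))) & a)): 1 > 0.13, so result = 0.13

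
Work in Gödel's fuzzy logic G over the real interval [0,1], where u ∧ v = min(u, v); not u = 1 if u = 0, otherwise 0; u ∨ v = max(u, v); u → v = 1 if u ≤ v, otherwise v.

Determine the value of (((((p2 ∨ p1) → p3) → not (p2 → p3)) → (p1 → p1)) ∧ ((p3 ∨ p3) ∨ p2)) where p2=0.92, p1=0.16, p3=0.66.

0.92

(p2 ∨ p1) = max(0.92, 0.16) = 0.92
((p2 ∨ p1) → p3): 0.92 > 0.66, so result = 0.66
(p2 → p3): 0.92 > 0.66, so result = 0.66
not (p2 → p3): Gödel ¬ of 0.66 = 0 (operand ≠ 0)
(((p2 ∨ p1) → p3) → not (p2 → p3)): 0.66 > 0, so result = 0
(p1 → p1): 0.16 ≤ 0.16, so result = 1
((((p2 ∨ p1) → p3) → not (p2 → p3)) → (p1 → p1)): 0 ≤ 1, so result = 1
(p3 ∨ p3) = max(0.66, 0.66) = 0.66
((p3 ∨ p3) ∨ p2) = max(0.66, 0.92) = 0.92
(((((p2 ∨ p1) → p3) → not (p2 → p3)) → (p1 → p1)) ∧ ((p3 ∨ p3) ∨ p2)) = min(1, 0.92) = 0.92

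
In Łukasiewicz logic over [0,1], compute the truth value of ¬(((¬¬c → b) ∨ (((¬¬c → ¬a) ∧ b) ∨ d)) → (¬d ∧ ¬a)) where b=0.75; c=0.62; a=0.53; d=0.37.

0.53

¬c: Łukasiewicz ¬ gives 1 − 0.62 = 0.38
¬¬c: Łukasiewicz ¬ gives 1 − 0.38 = 0.62
(¬¬c → b): min(1, 1 − 0.62 + 0.75) = 1
¬c: Łukasiewicz ¬ gives 1 − 0.62 = 0.38
¬¬c: Łukasiewicz ¬ gives 1 − 0.38 = 0.62
¬a: Łukasiewicz ¬ gives 1 − 0.53 = 0.47
(¬¬c → ¬a): min(1, 1 − 0.62 + 0.47) = 0.85
((¬¬c → ¬a) ∧ b) = min(0.85, 0.75) = 0.75
(((¬¬c → ¬a) ∧ b) ∨ d) = max(0.75, 0.37) = 0.75
((¬¬c → b) ∨ (((¬¬c → ¬a) ∧ b) ∨ d)) = max(1, 0.75) = 1
¬d: Łukasiewicz ¬ gives 1 − 0.37 = 0.63
¬a: Łukasiewicz ¬ gives 1 − 0.53 = 0.47
(¬d ∧ ¬a) = min(0.63, 0.47) = 0.47
(((¬¬c → b) ∨ (((¬¬c → ¬a) ∧ b) ∨ d)) → (¬d ∧ ¬a)): min(1, 1 − 1 + 0.47) = 0.47
¬(((¬¬c → b) ∨ (((¬¬c → ¬a) ∧ b) ∨ d)) → (¬d ∧ ¬a)): Łukasiewicz ¬ gives 1 − 0.47 = 0.53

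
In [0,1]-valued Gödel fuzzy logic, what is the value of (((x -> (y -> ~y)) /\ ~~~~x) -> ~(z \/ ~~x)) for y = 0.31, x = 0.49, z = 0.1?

~y: Gödel ¬ of 0.31 = 0 (operand ≠ 0)
(y -> ~y): 0.31 > 0, so result = 0
(x -> (y -> ~y)): 0.49 > 0, so result = 0
~x: Gödel ¬ of 0.49 = 0 (operand ≠ 0)
~~x: Gödel ¬ of 0 = 1 (operand is 0)
~~~x: Gödel ¬ of 1 = 0 (operand ≠ 0)
~~~~x: Gödel ¬ of 0 = 1 (operand is 0)
((x -> (y -> ~y)) /\ ~~~~x) = min(0, 1) = 0
~x: Gödel ¬ of 0.49 = 0 (operand ≠ 0)
~~x: Gödel ¬ of 0 = 1 (operand is 0)
(z \/ ~~x) = max(0.1, 1) = 1
~(z \/ ~~x): Gödel ¬ of 1 = 0 (operand ≠ 0)
(((x -> (y -> ~y)) /\ ~~~~x) -> ~(z \/ ~~x)): 0 ≤ 0, so result = 1

1.00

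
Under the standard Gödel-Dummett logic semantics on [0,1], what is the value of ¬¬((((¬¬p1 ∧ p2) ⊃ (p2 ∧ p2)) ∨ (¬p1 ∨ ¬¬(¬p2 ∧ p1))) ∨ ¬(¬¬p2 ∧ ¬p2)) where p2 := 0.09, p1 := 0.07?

1.00

¬p1: Gödel ¬ of 0.07 = 0 (operand ≠ 0)
¬¬p1: Gödel ¬ of 0 = 1 (operand is 0)
(¬¬p1 ∧ p2) = min(1, 0.09) = 0.09
(p2 ∧ p2) = min(0.09, 0.09) = 0.09
((¬¬p1 ∧ p2) ⊃ (p2 ∧ p2)): 0.09 ≤ 0.09, so result = 1
¬p1: Gödel ¬ of 0.07 = 0 (operand ≠ 0)
¬p2: Gödel ¬ of 0.09 = 0 (operand ≠ 0)
(¬p2 ∧ p1) = min(0, 0.07) = 0
¬(¬p2 ∧ p1): Gödel ¬ of 0 = 1 (operand is 0)
¬¬(¬p2 ∧ p1): Gödel ¬ of 1 = 0 (operand ≠ 0)
(¬p1 ∨ ¬¬(¬p2 ∧ p1)) = max(0, 0) = 0
(((¬¬p1 ∧ p2) ⊃ (p2 ∧ p2)) ∨ (¬p1 ∨ ¬¬(¬p2 ∧ p1))) = max(1, 0) = 1
¬p2: Gödel ¬ of 0.09 = 0 (operand ≠ 0)
¬¬p2: Gödel ¬ of 0 = 1 (operand is 0)
¬p2: Gödel ¬ of 0.09 = 0 (operand ≠ 0)
(¬¬p2 ∧ ¬p2) = min(1, 0) = 0
¬(¬¬p2 ∧ ¬p2): Gödel ¬ of 0 = 1 (operand is 0)
((((¬¬p1 ∧ p2) ⊃ (p2 ∧ p2)) ∨ (¬p1 ∨ ¬¬(¬p2 ∧ p1))) ∨ ¬(¬¬p2 ∧ ¬p2)) = max(1, 1) = 1
¬((((¬¬p1 ∧ p2) ⊃ (p2 ∧ p2)) ∨ (¬p1 ∨ ¬¬(¬p2 ∧ p1))) ∨ ¬(¬¬p2 ∧ ¬p2)): Gödel ¬ of 1 = 0 (operand ≠ 0)
¬¬((((¬¬p1 ∧ p2) ⊃ (p2 ∧ p2)) ∨ (¬p1 ∨ ¬¬(¬p2 ∧ p1))) ∨ ¬(¬¬p2 ∧ ¬p2)): Gödel ¬ of 0 = 1 (operand is 0)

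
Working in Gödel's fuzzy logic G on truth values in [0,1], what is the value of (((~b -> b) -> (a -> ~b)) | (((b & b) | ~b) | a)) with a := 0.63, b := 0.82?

0.82

~b: Gödel ¬ of 0.82 = 0 (operand ≠ 0)
(~b -> b): 0 ≤ 0.82, so result = 1
~b: Gödel ¬ of 0.82 = 0 (operand ≠ 0)
(a -> ~b): 0.63 > 0, so result = 0
((~b -> b) -> (a -> ~b)): 1 > 0, so result = 0
(b & b) = min(0.82, 0.82) = 0.82
~b: Gödel ¬ of 0.82 = 0 (operand ≠ 0)
((b & b) | ~b) = max(0.82, 0) = 0.82
(((b & b) | ~b) | a) = max(0.82, 0.63) = 0.82
(((~b -> b) -> (a -> ~b)) | (((b & b) | ~b) | a)) = max(0, 0.82) = 0.82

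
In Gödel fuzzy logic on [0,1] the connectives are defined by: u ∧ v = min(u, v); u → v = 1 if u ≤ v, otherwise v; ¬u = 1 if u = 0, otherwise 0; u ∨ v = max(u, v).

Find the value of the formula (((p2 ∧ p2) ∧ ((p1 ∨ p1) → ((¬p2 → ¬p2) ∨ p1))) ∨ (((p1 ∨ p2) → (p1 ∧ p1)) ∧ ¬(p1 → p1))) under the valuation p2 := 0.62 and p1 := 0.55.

(p2 ∧ p2) = min(0.62, 0.62) = 0.62
(p1 ∨ p1) = max(0.55, 0.55) = 0.55
¬p2: Gödel ¬ of 0.62 = 0 (operand ≠ 0)
¬p2: Gödel ¬ of 0.62 = 0 (operand ≠ 0)
(¬p2 → ¬p2): 0 ≤ 0, so result = 1
((¬p2 → ¬p2) ∨ p1) = max(1, 0.55) = 1
((p1 ∨ p1) → ((¬p2 → ¬p2) ∨ p1)): 0.55 ≤ 1, so result = 1
((p2 ∧ p2) ∧ ((p1 ∨ p1) → ((¬p2 → ¬p2) ∨ p1))) = min(0.62, 1) = 0.62
(p1 ∨ p2) = max(0.55, 0.62) = 0.62
(p1 ∧ p1) = min(0.55, 0.55) = 0.55
((p1 ∨ p2) → (p1 ∧ p1)): 0.62 > 0.55, so result = 0.55
(p1 → p1): 0.55 ≤ 0.55, so result = 1
¬(p1 → p1): Gödel ¬ of 1 = 0 (operand ≠ 0)
(((p1 ∨ p2) → (p1 ∧ p1)) ∧ ¬(p1 → p1)) = min(0.55, 0) = 0
(((p2 ∧ p2) ∧ ((p1 ∨ p1) → ((¬p2 → ¬p2) ∨ p1))) ∨ (((p1 ∨ p2) → (p1 ∧ p1)) ∧ ¬(p1 → p1))) = max(0.62, 0) = 0.62

0.62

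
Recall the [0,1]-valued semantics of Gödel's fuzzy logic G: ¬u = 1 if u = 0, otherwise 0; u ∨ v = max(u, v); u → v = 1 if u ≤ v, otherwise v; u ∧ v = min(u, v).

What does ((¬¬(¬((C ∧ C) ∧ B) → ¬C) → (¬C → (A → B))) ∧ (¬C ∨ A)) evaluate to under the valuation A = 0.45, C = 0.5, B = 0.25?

0.45

(C ∧ C) = min(0.5, 0.5) = 0.5
((C ∧ C) ∧ B) = min(0.5, 0.25) = 0.25
¬((C ∧ C) ∧ B): Gödel ¬ of 0.25 = 0 (operand ≠ 0)
¬C: Gödel ¬ of 0.5 = 0 (operand ≠ 0)
(¬((C ∧ C) ∧ B) → ¬C): 0 ≤ 0, so result = 1
¬(¬((C ∧ C) ∧ B) → ¬C): Gödel ¬ of 1 = 0 (operand ≠ 0)
¬¬(¬((C ∧ C) ∧ B) → ¬C): Gödel ¬ of 0 = 1 (operand is 0)
¬C: Gödel ¬ of 0.5 = 0 (operand ≠ 0)
(A → B): 0.45 > 0.25, so result = 0.25
(¬C → (A → B)): 0 ≤ 0.25, so result = 1
(¬¬(¬((C ∧ C) ∧ B) → ¬C) → (¬C → (A → B))): 1 ≤ 1, so result = 1
¬C: Gödel ¬ of 0.5 = 0 (operand ≠ 0)
(¬C ∨ A) = max(0, 0.45) = 0.45
((¬¬(¬((C ∧ C) ∧ B) → ¬C) → (¬C → (A → B))) ∧ (¬C ∨ A)) = min(1, 0.45) = 0.45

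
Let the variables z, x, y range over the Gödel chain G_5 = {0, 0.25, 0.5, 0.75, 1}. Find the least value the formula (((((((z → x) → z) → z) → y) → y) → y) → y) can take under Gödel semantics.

0.25

The minimum is attained at z = 0.25, x = 0, y = 0.25:
  (z → x): 0.25 > 0, so result = 0
  ((z → x) → z): 0 ≤ 0.25, so result = 1
  (((z → x) → z) → z): 1 > 0.25, so result = 0.25
  ((((z → x) → z) → z) → y): 0.25 ≤ 0.25, so result = 1
  (((((z → x) → z) → z) → y) → y): 1 > 0.25, so result = 0.25
  ((((((z → x) → z) → z) → y) → y) → y): 0.25 ≤ 0.25, so result = 1
  (((((((z → x) → z) → z) → y) → y) → y) → y): 1 > 0.25, so result = 0.25
Checking all 125 assignments confirms none give a value below 0.25.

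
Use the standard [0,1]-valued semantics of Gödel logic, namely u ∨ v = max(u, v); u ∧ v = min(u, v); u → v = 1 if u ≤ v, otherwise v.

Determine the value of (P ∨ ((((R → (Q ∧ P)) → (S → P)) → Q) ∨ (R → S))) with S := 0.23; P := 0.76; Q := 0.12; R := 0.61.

0.76

(Q ∧ P) = min(0.12, 0.76) = 0.12
(R → (Q ∧ P)): 0.61 > 0.12, so result = 0.12
(S → P): 0.23 ≤ 0.76, so result = 1
((R → (Q ∧ P)) → (S → P)): 0.12 ≤ 1, so result = 1
(((R → (Q ∧ P)) → (S → P)) → Q): 1 > 0.12, so result = 0.12
(R → S): 0.61 > 0.23, so result = 0.23
((((R → (Q ∧ P)) → (S → P)) → Q) ∨ (R → S)) = max(0.12, 0.23) = 0.23
(P ∨ ((((R → (Q ∧ P)) → (S → P)) → Q) ∨ (R → S))) = max(0.76, 0.23) = 0.76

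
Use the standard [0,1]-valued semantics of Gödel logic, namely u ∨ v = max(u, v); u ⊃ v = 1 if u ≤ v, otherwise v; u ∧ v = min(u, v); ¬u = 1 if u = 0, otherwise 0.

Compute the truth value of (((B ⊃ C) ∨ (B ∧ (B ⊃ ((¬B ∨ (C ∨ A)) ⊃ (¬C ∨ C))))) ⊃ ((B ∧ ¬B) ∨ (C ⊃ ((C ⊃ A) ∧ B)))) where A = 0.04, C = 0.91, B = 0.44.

0.04

(B ⊃ C): 0.44 ≤ 0.91, so result = 1
¬B: Gödel ¬ of 0.44 = 0 (operand ≠ 0)
(C ∨ A) = max(0.91, 0.04) = 0.91
(¬B ∨ (C ∨ A)) = max(0, 0.91) = 0.91
¬C: Gödel ¬ of 0.91 = 0 (operand ≠ 0)
(¬C ∨ C) = max(0, 0.91) = 0.91
((¬B ∨ (C ∨ A)) ⊃ (¬C ∨ C)): 0.91 ≤ 0.91, so result = 1
(B ⊃ ((¬B ∨ (C ∨ A)) ⊃ (¬C ∨ C))): 0.44 ≤ 1, so result = 1
(B ∧ (B ⊃ ((¬B ∨ (C ∨ A)) ⊃ (¬C ∨ C)))) = min(0.44, 1) = 0.44
((B ⊃ C) ∨ (B ∧ (B ⊃ ((¬B ∨ (C ∨ A)) ⊃ (¬C ∨ C))))) = max(1, 0.44) = 1
¬B: Gödel ¬ of 0.44 = 0 (operand ≠ 0)
(B ∧ ¬B) = min(0.44, 0) = 0
(C ⊃ A): 0.91 > 0.04, so result = 0.04
((C ⊃ A) ∧ B) = min(0.04, 0.44) = 0.04
(C ⊃ ((C ⊃ A) ∧ B)): 0.91 > 0.04, so result = 0.04
((B ∧ ¬B) ∨ (C ⊃ ((C ⊃ A) ∧ B))) = max(0, 0.04) = 0.04
(((B ⊃ C) ∨ (B ∧ (B ⊃ ((¬B ∨ (C ∨ A)) ⊃ (¬C ∨ C))))) ⊃ ((B ∧ ¬B) ∨ (C ⊃ ((C ⊃ A) ∧ B)))): 1 > 0.04, so result = 0.04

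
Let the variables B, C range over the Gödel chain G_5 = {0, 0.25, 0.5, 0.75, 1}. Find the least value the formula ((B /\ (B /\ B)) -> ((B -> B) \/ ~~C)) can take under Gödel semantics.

1.00

Every assignment gives 1. For instance at B = 0, C = 0:
  (B /\ B) = min(0, 0) = 0
  (B /\ (B /\ B)) = min(0, 0) = 0
  (B -> B): 0 ≤ 0, so result = 1
  ~C: Gödel ¬ of 0 = 1 (operand is 0)
  ~~C: Gödel ¬ of 1 = 0 (operand ≠ 0)
  ((B -> B) \/ ~~C) = max(1, 0) = 1
  ((B /\ (B /\ B)) -> ((B -> B) \/ ~~C)): 0 ≤ 1, so result = 1
All 25 assignments give value 1 — the formula is a G_5-tautology.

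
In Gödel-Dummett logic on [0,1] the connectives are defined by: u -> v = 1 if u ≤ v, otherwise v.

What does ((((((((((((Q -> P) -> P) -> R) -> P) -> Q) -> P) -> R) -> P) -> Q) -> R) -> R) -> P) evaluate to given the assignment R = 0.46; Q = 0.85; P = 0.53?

0.53

(Q -> P): 0.85 > 0.53, so result = 0.53
((Q -> P) -> P): 0.53 ≤ 0.53, so result = 1
(((Q -> P) -> P) -> R): 1 > 0.46, so result = 0.46
((((Q -> P) -> P) -> R) -> P): 0.46 ≤ 0.53, so result = 1
(((((Q -> P) -> P) -> R) -> P) -> Q): 1 > 0.85, so result = 0.85
((((((Q -> P) -> P) -> R) -> P) -> Q) -> P): 0.85 > 0.53, so result = 0.53
(((((((Q -> P) -> P) -> R) -> P) -> Q) -> P) -> R): 0.53 > 0.46, so result = 0.46
((((((((Q -> P) -> P) -> R) -> P) -> Q) -> P) -> R) -> P): 0.46 ≤ 0.53, so result = 1
(((((((((Q -> P) -> P) -> R) -> P) -> Q) -> P) -> R) -> P) -> Q): 1 > 0.85, so result = 0.85
((((((((((Q -> P) -> P) -> R) -> P) -> Q) -> P) -> R) -> P) -> Q) -> R): 0.85 > 0.46, so result = 0.46
(((((((((((Q -> P) -> P) -> R) -> P) -> Q) -> P) -> R) -> P) -> Q) -> R) -> R): 0.46 ≤ 0.46, so result = 1
((((((((((((Q -> P) -> P) -> R) -> P) -> Q) -> P) -> R) -> P) -> Q) -> R) -> R) -> P): 1 > 0.53, so result = 0.53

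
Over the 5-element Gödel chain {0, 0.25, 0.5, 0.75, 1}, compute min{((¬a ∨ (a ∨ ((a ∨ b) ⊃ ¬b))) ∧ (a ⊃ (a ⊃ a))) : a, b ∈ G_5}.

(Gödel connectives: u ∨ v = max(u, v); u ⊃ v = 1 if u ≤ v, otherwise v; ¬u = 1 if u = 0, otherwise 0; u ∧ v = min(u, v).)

The minimum is attained at a = 0.25, b = 0.25:
  ¬a: Gödel ¬ of 0.25 = 0 (operand ≠ 0)
  (a ∨ b) = max(0.25, 0.25) = 0.25
  ¬b: Gödel ¬ of 0.25 = 0 (operand ≠ 0)
  ((a ∨ b) ⊃ ¬b): 0.25 > 0, so result = 0
  (a ∨ ((a ∨ b) ⊃ ¬b)) = max(0.25, 0) = 0.25
  (¬a ∨ (a ∨ ((a ∨ b) ⊃ ¬b))) = max(0, 0.25) = 0.25
  (a ⊃ a): 0.25 ≤ 0.25, so result = 1
  (a ⊃ (a ⊃ a)): 0.25 ≤ 1, so result = 1
  ((¬a ∨ (a ∨ ((a ∨ b) ⊃ ¬b))) ∧ (a ⊃ (a ⊃ a))) = min(0.25, 1) = 0.25
Checking all 25 assignments confirms none give a value below 0.25.

0.25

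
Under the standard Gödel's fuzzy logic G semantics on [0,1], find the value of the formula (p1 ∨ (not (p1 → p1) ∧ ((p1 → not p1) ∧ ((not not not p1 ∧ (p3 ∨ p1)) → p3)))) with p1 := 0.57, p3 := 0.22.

(p1 → p1): 0.57 ≤ 0.57, so result = 1
not (p1 → p1): Gödel ¬ of 1 = 0 (operand ≠ 0)
not p1: Gödel ¬ of 0.57 = 0 (operand ≠ 0)
(p1 → not p1): 0.57 > 0, so result = 0
not p1: Gödel ¬ of 0.57 = 0 (operand ≠ 0)
not not p1: Gödel ¬ of 0 = 1 (operand is 0)
not not not p1: Gödel ¬ of 1 = 0 (operand ≠ 0)
(p3 ∨ p1) = max(0.22, 0.57) = 0.57
(not not not p1 ∧ (p3 ∨ p1)) = min(0, 0.57) = 0
((not not not p1 ∧ (p3 ∨ p1)) → p3): 0 ≤ 0.22, so result = 1
((p1 → not p1) ∧ ((not not not p1 ∧ (p3 ∨ p1)) → p3)) = min(0, 1) = 0
(not (p1 → p1) ∧ ((p1 → not p1) ∧ ((not not not p1 ∧ (p3 ∨ p1)) → p3))) = min(0, 0) = 0
(p1 ∨ (not (p1 → p1) ∧ ((p1 → not p1) ∧ ((not not not p1 ∧ (p3 ∨ p1)) → p3)))) = max(0.57, 0) = 0.57

0.57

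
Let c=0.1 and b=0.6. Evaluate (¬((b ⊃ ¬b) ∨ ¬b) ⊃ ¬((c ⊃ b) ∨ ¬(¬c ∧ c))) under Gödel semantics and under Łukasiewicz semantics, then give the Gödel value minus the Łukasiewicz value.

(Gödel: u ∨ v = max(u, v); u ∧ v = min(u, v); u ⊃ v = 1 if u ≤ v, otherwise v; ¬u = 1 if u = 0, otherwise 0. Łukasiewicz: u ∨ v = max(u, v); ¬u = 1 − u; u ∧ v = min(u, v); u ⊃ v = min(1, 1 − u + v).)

Gödel evaluation:
  ¬b: Gödel ¬ of 0.6 = 0 (operand ≠ 0)
  (b ⊃ ¬b): 0.6 > 0, so result = 0
  ¬b: Gödel ¬ of 0.6 = 0 (operand ≠ 0)
  ((b ⊃ ¬b) ∨ ¬b) = max(0, 0) = 0
  ¬((b ⊃ ¬b) ∨ ¬b): Gödel ¬ of 0 = 1 (operand is 0)
  (c ⊃ b): 0.1 ≤ 0.6, so result = 1
  ¬c: Gödel ¬ of 0.1 = 0 (operand ≠ 0)
  (¬c ∧ c) = min(0, 0.1) = 0
  ¬(¬c ∧ c): Gödel ¬ of 0 = 1 (operand is 0)
  ((c ⊃ b) ∨ ¬(¬c ∧ c)) = max(1, 1) = 1
  ¬((c ⊃ b) ∨ ¬(¬c ∧ c)): Gödel ¬ of 1 = 0 (operand ≠ 0)
  (¬((b ⊃ ¬b) ∨ ¬b) ⊃ ¬((c ⊃ b) ∨ ¬(¬c ∧ c))): 1 > 0, so result = 0
  Gödel value = 0
Łukasiewicz evaluation:
  ¬b: Łukasiewicz ¬ gives 1 − 0.6 = 0.4
  (b ⊃ ¬b): min(1, 1 − 0.6 + 0.4) = 0.8
  ¬b: Łukasiewicz ¬ gives 1 − 0.6 = 0.4
  ((b ⊃ ¬b) ∨ ¬b) = max(0.8, 0.4) = 0.8
  ¬((b ⊃ ¬b) ∨ ¬b): Łukasiewicz ¬ gives 1 − 0.8 = 0.2
  (c ⊃ b): min(1, 1 − 0.1 + 0.6) = 1
  ¬c: Łukasiewicz ¬ gives 1 − 0.1 = 0.9
  (¬c ∧ c) = min(0.9, 0.1) = 0.1
  ¬(¬c ∧ c): Łukasiewicz ¬ gives 1 − 0.1 = 0.9
  ((c ⊃ b) ∨ ¬(¬c ∧ c)) = max(1, 0.9) = 1
  ¬((c ⊃ b) ∨ ¬(¬c ∧ c)): Łukasiewicz ¬ gives 1 − 1 = 0
  (¬((b ⊃ ¬b) ∨ ¬b) ⊃ ¬((c ⊃ b) ∨ ¬(¬c ∧ c))): min(1, 1 − 0.2 + 0) = 0.8
  Łukasiewicz value = 0.8
Difference: 0 − 0.8 = -0.80

-0.80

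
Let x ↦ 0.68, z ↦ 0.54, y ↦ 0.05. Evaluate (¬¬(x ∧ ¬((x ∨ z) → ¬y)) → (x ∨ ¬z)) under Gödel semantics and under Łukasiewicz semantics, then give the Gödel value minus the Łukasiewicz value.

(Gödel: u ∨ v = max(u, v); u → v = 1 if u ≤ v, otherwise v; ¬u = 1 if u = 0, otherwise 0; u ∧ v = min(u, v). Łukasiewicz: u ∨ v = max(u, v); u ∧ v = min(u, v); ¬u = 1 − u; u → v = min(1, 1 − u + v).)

-0.32

Gödel evaluation:
  (x ∨ z) = max(0.68, 0.54) = 0.68
  ¬y: Gödel ¬ of 0.05 = 0 (operand ≠ 0)
  ((x ∨ z) → ¬y): 0.68 > 0, so result = 0
  ¬((x ∨ z) → ¬y): Gödel ¬ of 0 = 1 (operand is 0)
  (x ∧ ¬((x ∨ z) → ¬y)) = min(0.68, 1) = 0.68
  ¬(x ∧ ¬((x ∨ z) → ¬y)): Gödel ¬ of 0.68 = 0 (operand ≠ 0)
  ¬¬(x ∧ ¬((x ∨ z) → ¬y)): Gödel ¬ of 0 = 1 (operand is 0)
  ¬z: Gödel ¬ of 0.54 = 0 (operand ≠ 0)
  (x ∨ ¬z) = max(0.68, 0) = 0.68
  (¬¬(x ∧ ¬((x ∨ z) → ¬y)) → (x ∨ ¬z)): 1 > 0.68, so result = 0.68
  Gödel value = 0.68
Łukasiewicz evaluation:
  (x ∨ z) = max(0.68, 0.54) = 0.68
  ¬y: Łukasiewicz ¬ gives 1 − 0.05 = 0.95
  ((x ∨ z) → ¬y): min(1, 1 − 0.68 + 0.95) = 1
  ¬((x ∨ z) → ¬y): Łukasiewicz ¬ gives 1 − 1 = 0
  (x ∧ ¬((x ∨ z) → ¬y)) = min(0.68, 0) = 0
  ¬(x ∧ ¬((x ∨ z) → ¬y)): Łukasiewicz ¬ gives 1 − 0 = 1
  ¬¬(x ∧ ¬((x ∨ z) → ¬y)): Łukasiewicz ¬ gives 1 − 1 = 0
  ¬z: Łukasiewicz ¬ gives 1 − 0.54 = 0.46
  (x ∨ ¬z) = max(0.68, 0.46) = 0.68
  (¬¬(x ∧ ¬((x ∨ z) → ¬y)) → (x ∨ ¬z)): min(1, 1 − 0 + 0.68) = 1
  Łukasiewicz value = 1
Difference: 0.68 − 1 = -0.32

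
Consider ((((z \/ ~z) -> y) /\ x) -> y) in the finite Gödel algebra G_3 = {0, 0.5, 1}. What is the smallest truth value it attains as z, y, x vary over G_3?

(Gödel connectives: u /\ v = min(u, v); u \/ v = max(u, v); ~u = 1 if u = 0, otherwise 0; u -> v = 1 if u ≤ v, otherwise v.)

0.50

The minimum is attained at z = 0.5, y = 0.5, x = 1:
  ~z: Gödel ¬ of 0.5 = 0 (operand ≠ 0)
  (z \/ ~z) = max(0.5, 0) = 0.5
  ((z \/ ~z) -> y): 0.5 ≤ 0.5, so result = 1
  (((z \/ ~z) -> y) /\ x) = min(1, 1) = 1
  ((((z \/ ~z) -> y) /\ x) -> y): 1 > 0.5, so result = 0.5
Checking all 27 assignments confirms none give a value below 0.50.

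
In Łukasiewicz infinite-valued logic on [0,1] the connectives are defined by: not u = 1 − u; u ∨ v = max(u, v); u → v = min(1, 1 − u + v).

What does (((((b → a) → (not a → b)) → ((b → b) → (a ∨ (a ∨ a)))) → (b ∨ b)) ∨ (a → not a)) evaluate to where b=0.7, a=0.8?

0.90

(b → a): min(1, 1 − 0.7 + 0.8) = 1
not a: Łukasiewicz ¬ gives 1 − 0.8 = 0.2
(not a → b): min(1, 1 − 0.2 + 0.7) = 1
((b → a) → (not a → b)): min(1, 1 − 1 + 1) = 1
(b → b): min(1, 1 − 0.7 + 0.7) = 1
(a ∨ a) = max(0.8, 0.8) = 0.8
(a ∨ (a ∨ a)) = max(0.8, 0.8) = 0.8
((b → b) → (a ∨ (a ∨ a))): min(1, 1 − 1 + 0.8) = 0.8
(((b → a) → (not a → b)) → ((b → b) → (a ∨ (a ∨ a)))): min(1, 1 − 1 + 0.8) = 0.8
(b ∨ b) = max(0.7, 0.7) = 0.7
((((b → a) → (not a → b)) → ((b → b) → (a ∨ (a ∨ a)))) → (b ∨ b)): min(1, 1 − 0.8 + 0.7) = 0.9
not a: Łukasiewicz ¬ gives 1 − 0.8 = 0.2
(a → not a): min(1, 1 − 0.8 + 0.2) = 0.4
(((((b → a) → (not a → b)) → ((b → b) → (a ∨ (a ∨ a)))) → (b ∨ b)) ∨ (a → not a)) = max(0.9, 0.4) = 0.9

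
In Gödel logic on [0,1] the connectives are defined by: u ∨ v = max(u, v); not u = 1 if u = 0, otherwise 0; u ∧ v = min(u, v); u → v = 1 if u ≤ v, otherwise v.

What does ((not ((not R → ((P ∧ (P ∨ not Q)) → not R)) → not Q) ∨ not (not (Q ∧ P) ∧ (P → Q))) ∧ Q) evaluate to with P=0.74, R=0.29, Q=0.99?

not R: Gödel ¬ of 0.29 = 0 (operand ≠ 0)
not Q: Gödel ¬ of 0.99 = 0 (operand ≠ 0)
(P ∨ not Q) = max(0.74, 0) = 0.74
(P ∧ (P ∨ not Q)) = min(0.74, 0.74) = 0.74
not R: Gödel ¬ of 0.29 = 0 (operand ≠ 0)
((P ∧ (P ∨ not Q)) → not R): 0.74 > 0, so result = 0
(not R → ((P ∧ (P ∨ not Q)) → not R)): 0 ≤ 0, so result = 1
not Q: Gödel ¬ of 0.99 = 0 (operand ≠ 0)
((not R → ((P ∧ (P ∨ not Q)) → not R)) → not Q): 1 > 0, so result = 0
not ((not R → ((P ∧ (P ∨ not Q)) → not R)) → not Q): Gödel ¬ of 0 = 1 (operand is 0)
(Q ∧ P) = min(0.99, 0.74) = 0.74
not (Q ∧ P): Gödel ¬ of 0.74 = 0 (operand ≠ 0)
(P → Q): 0.74 ≤ 0.99, so result = 1
(not (Q ∧ P) ∧ (P → Q)) = min(0, 1) = 0
not (not (Q ∧ P) ∧ (P → Q)): Gödel ¬ of 0 = 1 (operand is 0)
(not ((not R → ((P ∧ (P ∨ not Q)) → not R)) → not Q) ∨ not (not (Q ∧ P) ∧ (P → Q))) = max(1, 1) = 1
((not ((not R → ((P ∧ (P ∨ not Q)) → not R)) → not Q) ∨ not (not (Q ∧ P) ∧ (P → Q))) ∧ Q) = min(1, 0.99) = 0.99

0.99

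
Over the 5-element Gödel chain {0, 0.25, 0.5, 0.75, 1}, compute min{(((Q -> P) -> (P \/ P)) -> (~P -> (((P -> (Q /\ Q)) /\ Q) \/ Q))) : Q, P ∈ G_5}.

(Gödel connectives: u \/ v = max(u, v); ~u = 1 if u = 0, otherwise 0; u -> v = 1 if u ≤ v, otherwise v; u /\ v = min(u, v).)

The minimum is attained at Q = 0.25, P = 0:
  (Q -> P): 0.25 > 0, so result = 0
  (P \/ P) = max(0, 0) = 0
  ((Q -> P) -> (P \/ P)): 0 ≤ 0, so result = 1
  ~P: Gödel ¬ of 0 = 1 (operand is 0)
  (Q /\ Q) = min(0.25, 0.25) = 0.25
  (P -> (Q /\ Q)): 0 ≤ 0.25, so result = 1
  ((P -> (Q /\ Q)) /\ Q) = min(1, 0.25) = 0.25
  (((P -> (Q /\ Q)) /\ Q) \/ Q) = max(0.25, 0.25) = 0.25
  (~P -> (((P -> (Q /\ Q)) /\ Q) \/ Q)): 1 > 0.25, so result = 0.25
  (((Q -> P) -> (P \/ P)) -> (~P -> (((P -> (Q /\ Q)) /\ Q) \/ Q))): 1 > 0.25, so result = 0.25
Checking all 25 assignments confirms none give a value below 0.25.

0.25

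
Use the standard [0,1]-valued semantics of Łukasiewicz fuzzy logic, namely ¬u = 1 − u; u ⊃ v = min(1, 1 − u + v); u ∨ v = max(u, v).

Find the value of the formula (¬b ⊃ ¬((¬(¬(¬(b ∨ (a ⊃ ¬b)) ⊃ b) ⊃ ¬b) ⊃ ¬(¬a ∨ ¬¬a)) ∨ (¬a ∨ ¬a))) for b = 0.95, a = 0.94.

0.95

¬b: Łukasiewicz ¬ gives 1 − 0.95 = 0.05
¬b: Łukasiewicz ¬ gives 1 − 0.95 = 0.05
(a ⊃ ¬b): min(1, 1 − 0.94 + 0.05) = 0.11
(b ∨ (a ⊃ ¬b)) = max(0.95, 0.11) = 0.95
¬(b ∨ (a ⊃ ¬b)): Łukasiewicz ¬ gives 1 − 0.95 = 0.05
(¬(b ∨ (a ⊃ ¬b)) ⊃ b): min(1, 1 − 0.05 + 0.95) = 1
¬(¬(b ∨ (a ⊃ ¬b)) ⊃ b): Łukasiewicz ¬ gives 1 − 1 = 0
¬b: Łukasiewicz ¬ gives 1 − 0.95 = 0.05
(¬(¬(b ∨ (a ⊃ ¬b)) ⊃ b) ⊃ ¬b): min(1, 1 − 0 + 0.05) = 1
¬(¬(¬(b ∨ (a ⊃ ¬b)) ⊃ b) ⊃ ¬b): Łukasiewicz ¬ gives 1 − 1 = 0
¬a: Łukasiewicz ¬ gives 1 − 0.94 = 0.06
¬a: Łukasiewicz ¬ gives 1 − 0.94 = 0.06
¬¬a: Łukasiewicz ¬ gives 1 − 0.06 = 0.94
(¬a ∨ ¬¬a) = max(0.06, 0.94) = 0.94
¬(¬a ∨ ¬¬a): Łukasiewicz ¬ gives 1 − 0.94 = 0.06
(¬(¬(¬(b ∨ (a ⊃ ¬b)) ⊃ b) ⊃ ¬b) ⊃ ¬(¬a ∨ ¬¬a)): min(1, 1 − 0 + 0.06) = 1
¬a: Łukasiewicz ¬ gives 1 − 0.94 = 0.06
¬a: Łukasiewicz ¬ gives 1 − 0.94 = 0.06
(¬a ∨ ¬a) = max(0.06, 0.06) = 0.06
((¬(¬(¬(b ∨ (a ⊃ ¬b)) ⊃ b) ⊃ ¬b) ⊃ ¬(¬a ∨ ¬¬a)) ∨ (¬a ∨ ¬a)) = max(1, 0.06) = 1
¬((¬(¬(¬(b ∨ (a ⊃ ¬b)) ⊃ b) ⊃ ¬b) ⊃ ¬(¬a ∨ ¬¬a)) ∨ (¬a ∨ ¬a)): Łukasiewicz ¬ gives 1 − 1 = 0
(¬b ⊃ ¬((¬(¬(¬(b ∨ (a ⊃ ¬b)) ⊃ b) ⊃ ¬b) ⊃ ¬(¬a ∨ ¬¬a)) ∨ (¬a ∨ ¬a))): min(1, 1 − 0.05 + 0) = 0.95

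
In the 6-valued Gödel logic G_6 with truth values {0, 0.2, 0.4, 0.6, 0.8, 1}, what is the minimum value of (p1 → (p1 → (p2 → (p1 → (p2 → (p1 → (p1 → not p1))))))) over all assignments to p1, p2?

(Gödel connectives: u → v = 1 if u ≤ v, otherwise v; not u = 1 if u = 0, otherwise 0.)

0.00

The minimum is attained at p1 = 0.2, p2 = 0.2:
  not p1: Gödel ¬ of 0.2 = 0 (operand ≠ 0)
  (p1 → not p1): 0.2 > 0, so result = 0
  (p1 → (p1 → not p1)): 0.2 > 0, so result = 0
  (p2 → (p1 → (p1 → not p1))): 0.2 > 0, so result = 0
  (p1 → (p2 → (p1 → (p1 → not p1)))): 0.2 > 0, so result = 0
  (p2 → (p1 → (p2 → (p1 → (p1 → not p1))))): 0.2 > 0, so result = 0
  (p1 → (p2 → (p1 → (p2 → (p1 → (p1 → not p1)))))): 0.2 > 0, so result = 0
  (p1 → (p1 → (p2 → (p1 → (p2 → (p1 → (p1 → not p1))))))): 0.2 > 0, so result = 0
Checking all 36 assignments confirms none give a value below 0.00.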